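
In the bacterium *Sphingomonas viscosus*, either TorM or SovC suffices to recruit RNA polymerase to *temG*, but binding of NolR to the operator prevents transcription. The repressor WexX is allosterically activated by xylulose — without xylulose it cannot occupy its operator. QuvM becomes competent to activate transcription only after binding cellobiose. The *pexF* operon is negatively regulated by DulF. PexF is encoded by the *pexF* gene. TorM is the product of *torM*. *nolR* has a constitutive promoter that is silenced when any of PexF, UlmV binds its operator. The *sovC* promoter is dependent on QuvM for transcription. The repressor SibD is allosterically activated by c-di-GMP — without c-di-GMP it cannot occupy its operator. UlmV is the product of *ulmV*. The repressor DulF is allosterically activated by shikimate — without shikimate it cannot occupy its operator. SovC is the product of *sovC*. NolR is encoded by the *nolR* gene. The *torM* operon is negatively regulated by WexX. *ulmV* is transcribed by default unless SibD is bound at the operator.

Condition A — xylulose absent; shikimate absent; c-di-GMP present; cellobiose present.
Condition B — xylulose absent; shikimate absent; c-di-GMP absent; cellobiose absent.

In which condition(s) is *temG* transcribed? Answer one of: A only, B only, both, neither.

both

Condition A:
Xylulose is absent, so WexX is inactive.
With no repressor bound, *torM* is transcribed.
So TorM is produced and active.
Shikimate is absent, so DulF is inactive.
With no repressor bound, *pexF* is transcribed.
So PexF is produced and active.
c-di-GMP is present, so SibD is active.
With repressor SibD bound, *ulmV* is not transcribed.
So UlmV is not produced.
With repressor PexF bound, *nolR* is not transcribed.
So NolR is not produced.
Cellobiose is present, so QuvM is active.
No repressor is bound and QuvM is active, so *sovC* is transcribed.
So SovC is produced and active.
Activator TorM is present, so *temG* is transcribed.
→ *temG* is ON in A.
Condition B:
Xylulose is absent, so WexX is inactive.
With no repressor bound, *torM* is transcribed.
So TorM is produced and active.
Shikimate is absent, so DulF is inactive.
With no repressor bound, *pexF* is transcribed.
So PexF is produced and active.
c-di-GMP is absent, so SibD is inactive.
With no repressor bound, *ulmV* is transcribed.
So UlmV is produced and active.
With repressor PexF bound, *nolR* is not transcribed.
So NolR is not produced.
Cellobiose is absent, so QuvM is inactive.
Required activator QuvM is absent, so *sovC* is not transcribed.
So SovC is not produced.
Activator TorM is present, so *temG* is transcribed.
→ *temG* is ON in B.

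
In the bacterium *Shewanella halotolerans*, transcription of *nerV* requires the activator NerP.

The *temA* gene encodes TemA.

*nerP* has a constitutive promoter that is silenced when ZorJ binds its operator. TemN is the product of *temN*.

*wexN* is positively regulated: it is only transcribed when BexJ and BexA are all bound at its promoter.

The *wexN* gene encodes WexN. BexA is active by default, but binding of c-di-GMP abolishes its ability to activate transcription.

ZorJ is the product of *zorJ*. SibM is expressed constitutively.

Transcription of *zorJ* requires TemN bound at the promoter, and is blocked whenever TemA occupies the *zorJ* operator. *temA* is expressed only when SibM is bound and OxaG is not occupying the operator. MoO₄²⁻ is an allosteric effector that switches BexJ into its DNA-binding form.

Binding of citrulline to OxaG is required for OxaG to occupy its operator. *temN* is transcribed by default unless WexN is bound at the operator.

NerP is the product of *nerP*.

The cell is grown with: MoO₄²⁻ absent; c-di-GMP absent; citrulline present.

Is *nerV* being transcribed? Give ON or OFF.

OFF

MoO₄²⁻ is absent, so BexJ is inactive.
c-di-GMP is absent, so BexA is active.
Required activator BexJ is absent, so *wexN* is not transcribed.
So WexN is not produced.
With no repressor bound, *temN* is transcribed.
So TemN is produced and active.
SibM is produced constitutively and is active.
Citrulline is present, so OxaG is active.
With repressor OxaG bound, *temA* is not transcribed.
So TemA is not produced.
No repressor is bound and TemN is active, so *zorJ* is transcribed.
So ZorJ is produced and active.
With repressor ZorJ bound, *nerP* is not transcribed.
So NerP is not produced.
Required activator NerP is absent, so *nerV* is not transcribed.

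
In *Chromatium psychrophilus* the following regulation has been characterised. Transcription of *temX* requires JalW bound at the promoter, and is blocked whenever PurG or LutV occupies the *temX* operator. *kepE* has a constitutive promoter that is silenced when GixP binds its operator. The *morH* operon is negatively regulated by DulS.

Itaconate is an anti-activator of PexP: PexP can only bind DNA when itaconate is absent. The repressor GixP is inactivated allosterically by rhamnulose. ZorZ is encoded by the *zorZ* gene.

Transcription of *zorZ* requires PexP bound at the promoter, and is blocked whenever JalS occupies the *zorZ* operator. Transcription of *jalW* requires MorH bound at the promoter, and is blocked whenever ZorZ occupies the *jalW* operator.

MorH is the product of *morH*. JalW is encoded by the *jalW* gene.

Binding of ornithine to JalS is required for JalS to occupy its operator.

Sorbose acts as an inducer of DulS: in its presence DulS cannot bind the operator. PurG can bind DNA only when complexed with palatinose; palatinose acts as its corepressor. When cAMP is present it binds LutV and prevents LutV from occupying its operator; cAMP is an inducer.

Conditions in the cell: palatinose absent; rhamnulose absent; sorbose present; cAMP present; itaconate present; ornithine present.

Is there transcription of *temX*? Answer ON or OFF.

Palatinose is absent, so PurG is inactive.
cAMP is present, so LutV is inactive.
Sorbose is present, so DulS is inactive.
With no repressor bound, *morH* is transcribed.
So MorH is produced and active.
Itaconate is present, so PexP is inactive.
Ornithine is present, so JalS is active.
With repressor JalS bound, *zorZ* is not transcribed.
So ZorZ is not produced.
No repressor is bound and MorH is active, so *jalW* is transcribed.
So JalW is produced and active.
No repressor is bound and JalW is active, so *temX* is transcribed.

ON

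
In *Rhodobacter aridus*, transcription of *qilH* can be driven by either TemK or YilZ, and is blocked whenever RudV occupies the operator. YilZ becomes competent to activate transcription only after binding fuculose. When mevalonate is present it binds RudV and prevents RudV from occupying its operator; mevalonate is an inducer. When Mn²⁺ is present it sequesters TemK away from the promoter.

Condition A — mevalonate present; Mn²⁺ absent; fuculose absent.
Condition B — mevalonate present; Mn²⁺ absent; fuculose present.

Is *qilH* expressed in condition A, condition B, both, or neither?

Condition A:
Mevalonate is present, so RudV is inactive.
Mn²⁺ is absent, so TemK is active.
Fuculose is absent, so YilZ is inactive.
Activator TemK is present, so *qilH* is transcribed.
→ *qilH* is ON in A.
Condition B:
Mevalonate is present, so RudV is inactive.
Mn²⁺ is absent, so TemK is active.
Fuculose is present, so YilZ is active.
Activator TemK is present, so *qilH* is transcribed.
→ *qilH* is ON in B.

both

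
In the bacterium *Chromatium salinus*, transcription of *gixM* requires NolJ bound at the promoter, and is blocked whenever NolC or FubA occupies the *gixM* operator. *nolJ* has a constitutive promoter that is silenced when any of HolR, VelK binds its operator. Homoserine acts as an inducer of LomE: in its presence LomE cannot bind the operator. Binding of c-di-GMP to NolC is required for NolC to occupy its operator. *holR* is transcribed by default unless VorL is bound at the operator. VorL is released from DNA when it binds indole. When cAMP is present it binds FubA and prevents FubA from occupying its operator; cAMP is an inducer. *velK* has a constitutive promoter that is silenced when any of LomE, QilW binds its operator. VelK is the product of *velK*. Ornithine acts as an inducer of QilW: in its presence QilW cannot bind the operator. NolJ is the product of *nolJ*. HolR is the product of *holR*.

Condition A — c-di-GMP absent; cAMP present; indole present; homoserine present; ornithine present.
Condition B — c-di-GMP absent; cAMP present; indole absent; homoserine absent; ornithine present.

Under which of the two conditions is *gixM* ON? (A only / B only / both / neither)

Condition A:
c-di-GMP is absent, so NolC is inactive.
cAMP is present, so FubA is inactive.
Indole is present, so VorL is inactive.
With no repressor bound, *holR* is transcribed.
So HolR is produced and active.
Homoserine is present, so LomE is inactive.
Ornithine is present, so QilW is inactive.
With no repressor bound, *velK* is transcribed.
So VelK is produced and active.
With repressor HolR bound, *nolJ* is not transcribed.
So NolJ is not produced.
Required activator NolJ is absent, so *gixM* is not transcribed.
→ *gixM* is OFF in A.
Condition B:
c-di-GMP is absent, so NolC is inactive.
cAMP is present, so FubA is inactive.
Indole is absent, so VorL is active.
With repressor VorL bound, *holR* is not transcribed.
So HolR is not produced.
Homoserine is absent, so LomE is active.
Ornithine is present, so QilW is inactive.
With repressor LomE bound, *velK* is not transcribed.
So VelK is not produced.
With no repressor bound, *nolJ* is transcribed.
So NolJ is produced and active.
No repressor is bound and NolJ is active, so *gixM* is transcribed.
→ *gixM* is ON in B.

B only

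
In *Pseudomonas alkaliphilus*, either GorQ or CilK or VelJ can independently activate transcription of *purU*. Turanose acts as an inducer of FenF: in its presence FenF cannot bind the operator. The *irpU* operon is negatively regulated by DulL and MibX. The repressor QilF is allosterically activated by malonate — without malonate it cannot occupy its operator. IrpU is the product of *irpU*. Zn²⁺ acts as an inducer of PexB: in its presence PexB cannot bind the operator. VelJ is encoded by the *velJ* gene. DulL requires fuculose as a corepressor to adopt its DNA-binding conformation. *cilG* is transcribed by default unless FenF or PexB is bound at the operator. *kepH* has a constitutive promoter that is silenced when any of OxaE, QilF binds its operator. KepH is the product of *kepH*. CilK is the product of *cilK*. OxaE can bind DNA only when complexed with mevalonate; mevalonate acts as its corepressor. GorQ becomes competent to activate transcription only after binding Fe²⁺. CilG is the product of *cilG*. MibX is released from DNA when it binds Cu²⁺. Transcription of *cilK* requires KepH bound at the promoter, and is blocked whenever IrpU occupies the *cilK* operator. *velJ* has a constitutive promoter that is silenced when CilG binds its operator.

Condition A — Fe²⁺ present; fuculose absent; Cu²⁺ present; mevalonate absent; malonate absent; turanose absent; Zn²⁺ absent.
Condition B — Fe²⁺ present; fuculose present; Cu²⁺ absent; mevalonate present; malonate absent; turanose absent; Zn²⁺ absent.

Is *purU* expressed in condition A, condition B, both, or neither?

Condition A:
Fe²⁺ is present, so GorQ is active.
Fuculose is absent, so DulL is inactive.
Cu²⁺ is present, so MibX is inactive.
With no repressor bound, *irpU* is transcribed.
So IrpU is produced and active.
Mevalonate is absent, so OxaE is inactive.
Malonate is absent, so QilF is inactive.
With no repressor bound, *kepH* is transcribed.
So KepH is produced and active.
With repressor IrpU bound, *cilK* is not transcribed.
So CilK is not produced.
Turanose is absent, so FenF is active.
Zn²⁺ is absent, so PexB is active.
With repressor FenF bound, *cilG* is not transcribed.
So CilG is not produced.
With no repressor bound, *velJ* is transcribed.
So VelJ is produced and active.
Activator GorQ is present, so *purU* is transcribed.
→ *purU* is ON in A.
Condition B:
Fe²⁺ is present, so GorQ is active.
Fuculose is present, so DulL is active.
Cu²⁺ is absent, so MibX is active.
With repressor DulL bound, *irpU* is not transcribed.
So IrpU is not produced.
Mevalonate is present, so OxaE is active.
Malonate is absent, so QilF is inactive.
With repressor OxaE bound, *kepH* is not transcribed.
So KepH is not produced.
Required activator KepH is absent, so *cilK* is not transcribed.
So CilK is not produced.
Turanose is absent, so FenF is active.
Zn²⁺ is absent, so PexB is active.
With repressor FenF bound, *cilG* is not transcribed.
So CilG is not produced.
With no repressor bound, *velJ* is transcribed.
So VelJ is produced and active.
Activator GorQ is present, so *purU* is transcribed.
→ *purU* is ON in B.

both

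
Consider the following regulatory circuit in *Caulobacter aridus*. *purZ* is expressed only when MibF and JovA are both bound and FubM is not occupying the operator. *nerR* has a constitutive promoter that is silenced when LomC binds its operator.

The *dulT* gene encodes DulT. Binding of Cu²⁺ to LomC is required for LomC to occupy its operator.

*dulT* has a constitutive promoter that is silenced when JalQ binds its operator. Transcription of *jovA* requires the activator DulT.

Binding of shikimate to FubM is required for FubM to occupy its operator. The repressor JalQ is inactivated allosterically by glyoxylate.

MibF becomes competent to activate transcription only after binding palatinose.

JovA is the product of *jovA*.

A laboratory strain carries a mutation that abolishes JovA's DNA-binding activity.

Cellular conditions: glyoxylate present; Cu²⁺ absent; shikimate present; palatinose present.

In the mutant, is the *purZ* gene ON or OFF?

Palatinose is present, so MibF is active.
Shikimate is present, so FubM is active.
JovA is non-functional in this strain, so it has no effect.
With repressor FubM bound, *purZ* is not transcribed.

OFF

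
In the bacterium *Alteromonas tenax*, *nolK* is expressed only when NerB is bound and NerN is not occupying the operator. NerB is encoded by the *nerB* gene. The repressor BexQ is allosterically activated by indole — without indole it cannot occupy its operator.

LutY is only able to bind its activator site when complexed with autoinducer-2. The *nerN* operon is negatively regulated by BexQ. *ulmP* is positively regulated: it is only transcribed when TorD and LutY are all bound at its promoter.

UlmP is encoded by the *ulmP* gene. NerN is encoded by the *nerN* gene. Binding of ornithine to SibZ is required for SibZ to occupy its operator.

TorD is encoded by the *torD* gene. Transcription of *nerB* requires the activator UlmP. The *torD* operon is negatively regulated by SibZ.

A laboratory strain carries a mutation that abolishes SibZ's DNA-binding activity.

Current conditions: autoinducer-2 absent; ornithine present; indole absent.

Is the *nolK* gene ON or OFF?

OFF

SibZ is non-functional in this strain, so it has no effect.
With no repressor bound, *torD* is transcribed.
So TorD is produced and active.
Autoinducer-2 is absent, so LutY is inactive.
Required activator LutY is absent, so *ulmP* is not transcribed.
So UlmP is not produced.
Required activator UlmP is absent, so *nerB* is not transcribed.
So NerB is not produced.
Indole is absent, so BexQ is inactive.
With no repressor bound, *nerN* is transcribed.
So NerN is produced and active.
With repressor NerN bound, *nolK* is not transcribed.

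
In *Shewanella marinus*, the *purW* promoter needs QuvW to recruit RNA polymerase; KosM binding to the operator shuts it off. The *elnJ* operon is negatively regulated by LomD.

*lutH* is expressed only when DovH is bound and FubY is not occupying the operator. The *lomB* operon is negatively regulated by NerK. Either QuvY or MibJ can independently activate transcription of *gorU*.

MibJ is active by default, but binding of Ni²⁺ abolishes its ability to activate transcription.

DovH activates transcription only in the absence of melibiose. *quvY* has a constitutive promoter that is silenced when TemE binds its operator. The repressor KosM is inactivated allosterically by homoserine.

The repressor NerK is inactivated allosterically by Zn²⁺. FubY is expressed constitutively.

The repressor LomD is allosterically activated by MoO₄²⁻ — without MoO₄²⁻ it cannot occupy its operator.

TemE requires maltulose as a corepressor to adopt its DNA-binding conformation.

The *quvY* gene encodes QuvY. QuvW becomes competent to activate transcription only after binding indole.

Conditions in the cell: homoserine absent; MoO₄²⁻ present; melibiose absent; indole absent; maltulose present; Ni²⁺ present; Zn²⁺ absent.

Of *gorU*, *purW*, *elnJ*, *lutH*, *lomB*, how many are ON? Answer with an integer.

0

Maltulose is present, so TemE is active.
With repressor TemE bound, *quvY* is not transcribed.
So QuvY is not produced.
Ni²⁺ is present, so MibJ is inactive.
No activator is available at the *gorU* promoter, so *gorU* is not transcribed.
→ *gorU* is OFF.
Indole is absent, so QuvW is inactive.
Homoserine is absent, so KosM is active.
With repressor KosM bound, *purW* is not transcribed.
→ *purW* is OFF.
MoO₄²⁻ is present, so LomD is active.
With repressor LomD bound, *elnJ* is not transcribed.
→ *elnJ* is OFF.
Melibiose is absent, so DovH is active.
FubY is produced constitutively and is active.
With repressor FubY bound, *lutH* is not transcribed.
→ *lutH* is OFF.
Zn²⁺ is absent, so NerK is active.
With repressor NerK bound, *lomB* is not transcribed.
→ *lomB* is OFF.
0 of the 5 genes are transcribed.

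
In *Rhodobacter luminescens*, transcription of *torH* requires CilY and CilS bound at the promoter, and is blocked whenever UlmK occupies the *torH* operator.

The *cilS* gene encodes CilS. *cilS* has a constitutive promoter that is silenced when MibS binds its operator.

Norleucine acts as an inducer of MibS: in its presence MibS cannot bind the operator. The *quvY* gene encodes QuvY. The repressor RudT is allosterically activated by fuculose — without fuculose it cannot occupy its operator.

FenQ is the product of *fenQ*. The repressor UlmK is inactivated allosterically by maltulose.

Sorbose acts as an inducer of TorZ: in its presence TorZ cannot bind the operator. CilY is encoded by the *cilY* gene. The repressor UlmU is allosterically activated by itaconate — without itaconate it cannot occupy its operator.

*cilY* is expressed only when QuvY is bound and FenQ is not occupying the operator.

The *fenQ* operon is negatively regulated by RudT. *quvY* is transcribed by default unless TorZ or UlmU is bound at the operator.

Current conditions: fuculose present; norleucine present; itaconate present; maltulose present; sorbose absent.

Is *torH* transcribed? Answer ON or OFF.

OFF

Sorbose is absent, so TorZ is active.
Itaconate is present, so UlmU is active.
With repressor TorZ bound, *quvY* is not transcribed.
So QuvY is not produced.
Fuculose is present, so RudT is active.
With repressor RudT bound, *fenQ* is not transcribed.
So FenQ is not produced.
Required activator QuvY is absent, so *cilY* is not transcribed.
So CilY is not produced.
Maltulose is present, so UlmK is inactive.
Norleucine is present, so MibS is inactive.
With no repressor bound, *cilS* is transcribed.
So CilS is produced and active.
Required activator CilY is absent, so *torH* is not transcribed.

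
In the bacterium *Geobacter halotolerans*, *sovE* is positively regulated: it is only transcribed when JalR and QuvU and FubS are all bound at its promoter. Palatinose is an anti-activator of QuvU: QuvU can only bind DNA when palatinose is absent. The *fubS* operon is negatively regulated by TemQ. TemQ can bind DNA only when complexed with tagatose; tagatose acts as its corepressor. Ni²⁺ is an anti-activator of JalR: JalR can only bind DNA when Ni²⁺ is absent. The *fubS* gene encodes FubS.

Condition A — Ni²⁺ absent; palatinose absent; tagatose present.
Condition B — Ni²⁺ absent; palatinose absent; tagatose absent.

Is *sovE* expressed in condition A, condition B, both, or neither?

Condition A:
Ni²⁺ is absent, so JalR is active.
Palatinose is absent, so QuvU is active.
Tagatose is present, so TemQ is active.
With repressor TemQ bound, *fubS* is not transcribed.
So FubS is not produced.
Required activator FubS is absent, so *sovE* is not transcribed.
→ *sovE* is OFF in A.
Condition B:
Ni²⁺ is absent, so JalR is active.
Palatinose is absent, so QuvU is active.
Tagatose is absent, so TemQ is inactive.
With no repressor bound, *fubS* is transcribed.
So FubS is produced and active.
No repressor is bound and JalR and QuvU and FubS are active, so *sovE* is transcribed.
→ *sovE* is ON in B.

B only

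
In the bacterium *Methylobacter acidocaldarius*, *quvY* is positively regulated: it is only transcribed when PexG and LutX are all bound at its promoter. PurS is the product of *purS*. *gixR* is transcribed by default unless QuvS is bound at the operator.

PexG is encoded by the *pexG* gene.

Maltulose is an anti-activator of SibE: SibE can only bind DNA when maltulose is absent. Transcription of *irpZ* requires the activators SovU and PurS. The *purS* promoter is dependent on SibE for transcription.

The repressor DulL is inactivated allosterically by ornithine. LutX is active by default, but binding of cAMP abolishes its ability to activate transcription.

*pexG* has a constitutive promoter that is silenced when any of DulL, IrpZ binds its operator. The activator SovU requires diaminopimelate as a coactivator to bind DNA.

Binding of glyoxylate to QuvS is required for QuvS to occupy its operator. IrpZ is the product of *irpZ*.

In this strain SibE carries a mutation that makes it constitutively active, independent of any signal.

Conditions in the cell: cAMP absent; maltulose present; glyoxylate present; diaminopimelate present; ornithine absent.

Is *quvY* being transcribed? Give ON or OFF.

OFF

Ornithine is absent, so DulL is active.
Diaminopimelate is present, so SovU is active.
SibE is constitutively active in this strain.
No repressor is bound and SibE is active, so *purS* is transcribed.
So PurS is produced and active.
No repressor is bound and SovU and PurS are active, so *irpZ* is transcribed.
So IrpZ is produced and active.
With repressor DulL bound, *pexG* is not transcribed.
So PexG is not produced.
cAMP is absent, so LutX is active.
Required activator PexG is absent, so *quvY* is not transcribed.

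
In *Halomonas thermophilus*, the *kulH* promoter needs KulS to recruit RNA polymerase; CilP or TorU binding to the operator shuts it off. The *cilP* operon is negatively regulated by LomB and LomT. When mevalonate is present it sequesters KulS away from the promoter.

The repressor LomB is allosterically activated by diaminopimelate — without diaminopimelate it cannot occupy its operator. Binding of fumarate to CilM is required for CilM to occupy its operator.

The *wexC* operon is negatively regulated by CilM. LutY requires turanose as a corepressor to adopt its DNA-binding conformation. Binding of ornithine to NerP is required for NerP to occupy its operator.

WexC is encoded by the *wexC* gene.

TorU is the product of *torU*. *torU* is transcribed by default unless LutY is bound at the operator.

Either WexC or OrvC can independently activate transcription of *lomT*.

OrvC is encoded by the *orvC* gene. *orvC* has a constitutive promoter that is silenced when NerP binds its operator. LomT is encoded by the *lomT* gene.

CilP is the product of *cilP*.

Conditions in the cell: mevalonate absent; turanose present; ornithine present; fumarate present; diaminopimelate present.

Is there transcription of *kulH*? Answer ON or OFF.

ON

Diaminopimelate is present, so LomB is active.
Fumarate is present, so CilM is active.
With repressor CilM bound, *wexC* is not transcribed.
So WexC is not produced.
Ornithine is present, so NerP is active.
With repressor NerP bound, *orvC* is not transcribed.
So OrvC is not produced.
No activator is available at the *lomT* promoter, so *lomT* is not transcribed.
So LomT is not produced.
With repressor LomB bound, *cilP* is not transcribed.
So CilP is not produced.
Turanose is present, so LutY is active.
With repressor LutY bound, *torU* is not transcribed.
So TorU is not produced.
Mevalonate is absent, so KulS is active.
No repressor is bound and KulS is active, so *kulH* is transcribed.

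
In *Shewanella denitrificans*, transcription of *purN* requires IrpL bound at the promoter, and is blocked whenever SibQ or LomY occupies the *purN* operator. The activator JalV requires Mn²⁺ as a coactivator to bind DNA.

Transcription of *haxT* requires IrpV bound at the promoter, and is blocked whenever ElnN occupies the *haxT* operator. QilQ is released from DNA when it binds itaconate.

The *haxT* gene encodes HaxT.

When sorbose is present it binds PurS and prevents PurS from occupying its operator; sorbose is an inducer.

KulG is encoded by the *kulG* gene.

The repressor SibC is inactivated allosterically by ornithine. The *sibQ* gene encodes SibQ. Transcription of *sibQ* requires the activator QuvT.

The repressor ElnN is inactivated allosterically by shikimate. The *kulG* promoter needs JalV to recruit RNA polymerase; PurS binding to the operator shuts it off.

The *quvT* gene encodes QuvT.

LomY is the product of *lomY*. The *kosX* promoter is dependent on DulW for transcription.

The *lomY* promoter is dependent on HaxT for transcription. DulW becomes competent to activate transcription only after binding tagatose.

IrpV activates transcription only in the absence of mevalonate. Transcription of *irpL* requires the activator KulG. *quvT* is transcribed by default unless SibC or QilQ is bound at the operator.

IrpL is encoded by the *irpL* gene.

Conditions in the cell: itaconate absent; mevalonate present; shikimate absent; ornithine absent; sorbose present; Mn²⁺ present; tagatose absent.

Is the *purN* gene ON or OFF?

Ornithine is absent, so SibC is active.
Itaconate is absent, so QilQ is active.
With repressor SibC bound, *quvT* is not transcribed.
So QuvT is not produced.
Required activator QuvT is absent, so *sibQ* is not transcribed.
So SibQ is not produced.
Mevalonate is present, so IrpV is inactive.
Shikimate is absent, so ElnN is active.
With repressor ElnN bound, *haxT* is not transcribed.
So HaxT is not produced.
Required activator HaxT is absent, so *lomY* is not transcribed.
So LomY is not produced.
Mn²⁺ is present, so JalV is active.
Sorbose is present, so PurS is inactive.
No repressor is bound and JalV is active, so *kulG* is transcribed.
So KulG is produced and active.
No repressor is bound and KulG is active, so *irpL* is transcribed.
So IrpL is produced and active.
No repressor is bound and IrpL is active, so *purN* is transcribed.

ON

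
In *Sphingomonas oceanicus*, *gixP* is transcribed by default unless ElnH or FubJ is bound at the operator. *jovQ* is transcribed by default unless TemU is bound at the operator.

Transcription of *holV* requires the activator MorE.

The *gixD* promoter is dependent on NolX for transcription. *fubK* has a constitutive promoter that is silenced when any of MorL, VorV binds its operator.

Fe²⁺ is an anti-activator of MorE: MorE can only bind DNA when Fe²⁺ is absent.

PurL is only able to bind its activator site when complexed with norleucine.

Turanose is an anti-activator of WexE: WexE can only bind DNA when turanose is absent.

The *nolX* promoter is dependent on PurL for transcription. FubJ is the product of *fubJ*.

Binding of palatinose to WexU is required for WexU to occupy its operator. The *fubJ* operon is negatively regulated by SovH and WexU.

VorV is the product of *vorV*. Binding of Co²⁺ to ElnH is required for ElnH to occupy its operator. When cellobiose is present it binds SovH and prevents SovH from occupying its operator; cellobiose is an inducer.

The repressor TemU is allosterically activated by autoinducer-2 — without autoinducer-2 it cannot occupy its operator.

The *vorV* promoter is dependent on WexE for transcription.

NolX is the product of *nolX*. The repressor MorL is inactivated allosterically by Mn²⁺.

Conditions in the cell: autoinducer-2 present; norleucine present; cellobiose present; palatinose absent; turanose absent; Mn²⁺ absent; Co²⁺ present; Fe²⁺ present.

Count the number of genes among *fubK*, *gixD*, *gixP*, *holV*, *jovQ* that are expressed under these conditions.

Mn²⁺ is absent, so MorL is active.
Turanose is absent, so WexE is active.
No repressor is bound and WexE is active, so *vorV* is transcribed.
So VorV is produced and active.
With repressor MorL bound, *fubK* is not transcribed.
→ *fubK* is OFF.
Norleucine is present, so PurL is active.
No repressor is bound and PurL is active, so *nolX* is transcribed.
So NolX is produced and active.
No repressor is bound and NolX is active, so *gixD* is transcribed.
→ *gixD* is ON.
Co²⁺ is present, so ElnH is active.
Cellobiose is present, so SovH is inactive.
Palatinose is absent, so WexU is inactive.
With no repressor bound, *fubJ* is transcribed.
So FubJ is produced and active.
With repressor ElnH bound, *gixP* is not transcribed.
→ *gixP* is OFF.
Fe²⁺ is present, so MorE is inactive.
Required activator MorE is absent, so *holV* is not transcribed.
→ *holV* is OFF.
Autoinducer-2 is present, so TemU is active.
With repressor TemU bound, *jovQ* is not transcribed.
→ *jovQ* is OFF.
1 of the 5 genes is transcribed.

1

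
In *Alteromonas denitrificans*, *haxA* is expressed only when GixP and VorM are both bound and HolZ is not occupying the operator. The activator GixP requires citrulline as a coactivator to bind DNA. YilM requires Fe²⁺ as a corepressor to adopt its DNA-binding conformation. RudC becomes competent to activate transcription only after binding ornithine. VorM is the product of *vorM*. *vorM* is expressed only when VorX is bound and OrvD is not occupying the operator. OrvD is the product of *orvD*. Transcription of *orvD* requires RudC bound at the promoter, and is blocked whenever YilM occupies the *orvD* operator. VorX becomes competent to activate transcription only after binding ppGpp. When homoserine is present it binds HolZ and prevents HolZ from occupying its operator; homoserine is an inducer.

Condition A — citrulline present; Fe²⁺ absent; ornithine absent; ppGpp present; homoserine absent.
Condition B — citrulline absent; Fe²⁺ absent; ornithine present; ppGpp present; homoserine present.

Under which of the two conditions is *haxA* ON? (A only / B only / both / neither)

neither

Condition A:
Citrulline is present, so GixP is active.
Fe²⁺ is absent, so YilM is inactive.
Ornithine is absent, so RudC is inactive.
Required activator RudC is absent, so *orvD* is not transcribed.
So OrvD is not produced.
ppGpp is present, so VorX is active.
No repressor is bound and VorX is active, so *vorM* is transcribed.
So VorM is produced and active.
Homoserine is absent, so HolZ is active.
With repressor HolZ bound, *haxA* is not transcribed.
→ *haxA* is OFF in A.
Condition B:
Citrulline is absent, so GixP is inactive.
Fe²⁺ is absent, so YilM is inactive.
Ornithine is present, so RudC is active.
No repressor is bound and RudC is active, so *orvD* is transcribed.
So OrvD is produced and active.
ppGpp is present, so VorX is active.
With repressor OrvD bound, *vorM* is not transcribed.
So VorM is not produced.
Homoserine is present, so HolZ is inactive.
Required activator GixP is absent, so *haxA* is not transcribed.
→ *haxA* is OFF in B.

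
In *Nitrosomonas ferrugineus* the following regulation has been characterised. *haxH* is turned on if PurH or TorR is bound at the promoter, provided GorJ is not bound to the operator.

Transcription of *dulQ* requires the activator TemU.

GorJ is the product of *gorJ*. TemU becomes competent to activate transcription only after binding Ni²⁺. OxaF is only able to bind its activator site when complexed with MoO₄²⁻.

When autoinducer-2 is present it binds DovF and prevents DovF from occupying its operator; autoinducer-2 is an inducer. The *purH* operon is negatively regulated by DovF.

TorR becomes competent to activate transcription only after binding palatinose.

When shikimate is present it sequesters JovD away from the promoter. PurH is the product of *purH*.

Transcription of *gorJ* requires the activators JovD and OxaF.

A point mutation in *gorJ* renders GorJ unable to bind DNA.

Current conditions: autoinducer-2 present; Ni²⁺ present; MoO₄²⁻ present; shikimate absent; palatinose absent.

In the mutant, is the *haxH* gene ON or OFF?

Autoinducer-2 is present, so DovF is inactive.
With no repressor bound, *purH* is transcribed.
So PurH is produced and active.
Palatinose is absent, so TorR is inactive.
GorJ is non-functional in this strain, so it has no effect.
Activator PurH is present, so *haxH* is transcribed.

ON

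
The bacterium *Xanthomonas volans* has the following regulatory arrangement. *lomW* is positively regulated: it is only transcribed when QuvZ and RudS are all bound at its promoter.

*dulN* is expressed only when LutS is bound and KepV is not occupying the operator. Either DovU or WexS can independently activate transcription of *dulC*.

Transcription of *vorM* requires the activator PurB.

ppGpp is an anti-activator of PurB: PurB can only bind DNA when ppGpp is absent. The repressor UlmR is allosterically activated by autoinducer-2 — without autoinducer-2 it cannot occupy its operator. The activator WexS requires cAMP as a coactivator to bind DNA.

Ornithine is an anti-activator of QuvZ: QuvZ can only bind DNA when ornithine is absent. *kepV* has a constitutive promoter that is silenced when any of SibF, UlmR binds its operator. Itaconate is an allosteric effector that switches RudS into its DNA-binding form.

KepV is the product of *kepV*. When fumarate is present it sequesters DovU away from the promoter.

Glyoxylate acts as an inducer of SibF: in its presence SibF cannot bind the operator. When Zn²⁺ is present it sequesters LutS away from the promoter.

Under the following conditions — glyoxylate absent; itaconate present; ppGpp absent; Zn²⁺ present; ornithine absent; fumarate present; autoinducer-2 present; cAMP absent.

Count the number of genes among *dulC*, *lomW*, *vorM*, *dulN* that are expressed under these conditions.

Fumarate is present, so DovU is inactive.
cAMP is absent, so WexS is inactive.
No activator is available at the *dulC* promoter, so *dulC* is not transcribed.
→ *dulC* is OFF.
Ornithine is absent, so QuvZ is active.
Itaconate is present, so RudS is active.
No repressor is bound and QuvZ and RudS are active, so *lomW* is transcribed.
→ *lomW* is ON.
ppGpp is absent, so PurB is active.
No repressor is bound and PurB is active, so *vorM* is transcribed.
→ *vorM* is ON.
Zn²⁺ is present, so LutS is inactive.
Glyoxylate is absent, so SibF is active.
Autoinducer-2 is present, so UlmR is active.
With repressor SibF bound, *kepV* is not transcribed.
So KepV is not produced.
Required activator LutS is absent, so *dulN* is not transcribed.
→ *dulN* is OFF.
2 of the 4 genes are transcribed.

2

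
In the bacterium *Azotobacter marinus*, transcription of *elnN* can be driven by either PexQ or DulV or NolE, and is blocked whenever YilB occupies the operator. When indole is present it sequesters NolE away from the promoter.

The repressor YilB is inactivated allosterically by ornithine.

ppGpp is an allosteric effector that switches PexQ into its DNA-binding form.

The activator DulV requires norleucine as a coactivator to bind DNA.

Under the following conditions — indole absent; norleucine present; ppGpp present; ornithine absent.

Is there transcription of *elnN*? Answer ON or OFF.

OFF

ppGpp is present, so PexQ is active.
Norleucine is present, so DulV is active.
Indole is absent, so NolE is active.
Ornithine is absent, so YilB is active.
With repressor YilB bound, *elnN* is not transcribed.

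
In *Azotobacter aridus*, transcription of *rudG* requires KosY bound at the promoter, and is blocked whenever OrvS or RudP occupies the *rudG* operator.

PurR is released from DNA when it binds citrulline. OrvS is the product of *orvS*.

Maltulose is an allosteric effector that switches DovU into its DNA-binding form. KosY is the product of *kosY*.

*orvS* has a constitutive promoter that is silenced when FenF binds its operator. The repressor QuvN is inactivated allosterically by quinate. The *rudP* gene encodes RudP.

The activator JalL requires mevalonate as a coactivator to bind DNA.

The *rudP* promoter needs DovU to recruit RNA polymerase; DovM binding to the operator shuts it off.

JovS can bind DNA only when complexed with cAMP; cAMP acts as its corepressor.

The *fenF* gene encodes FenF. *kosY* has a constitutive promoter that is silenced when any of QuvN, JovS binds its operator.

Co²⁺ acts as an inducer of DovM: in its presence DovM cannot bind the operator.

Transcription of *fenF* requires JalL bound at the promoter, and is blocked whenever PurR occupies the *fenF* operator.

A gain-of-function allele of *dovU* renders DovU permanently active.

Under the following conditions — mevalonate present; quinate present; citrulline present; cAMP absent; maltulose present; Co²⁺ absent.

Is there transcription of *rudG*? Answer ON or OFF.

ON

Citrulline is present, so PurR is inactive.
Mevalonate is present, so JalL is active.
No repressor is bound and JalL is active, so *fenF* is transcribed.
So FenF is produced and active.
With repressor FenF bound, *orvS* is not transcribed.
So OrvS is not produced.
Quinate is present, so QuvN is inactive.
cAMP is absent, so JovS is inactive.
With no repressor bound, *kosY* is transcribed.
So KosY is produced and active.
Co²⁺ is absent, so DovM is active.
DovU is constitutively active in this strain.
With repressor DovM bound, *rudP* is not transcribed.
So RudP is not produced.
No repressor is bound and KosY is active, so *rudG* is transcribed.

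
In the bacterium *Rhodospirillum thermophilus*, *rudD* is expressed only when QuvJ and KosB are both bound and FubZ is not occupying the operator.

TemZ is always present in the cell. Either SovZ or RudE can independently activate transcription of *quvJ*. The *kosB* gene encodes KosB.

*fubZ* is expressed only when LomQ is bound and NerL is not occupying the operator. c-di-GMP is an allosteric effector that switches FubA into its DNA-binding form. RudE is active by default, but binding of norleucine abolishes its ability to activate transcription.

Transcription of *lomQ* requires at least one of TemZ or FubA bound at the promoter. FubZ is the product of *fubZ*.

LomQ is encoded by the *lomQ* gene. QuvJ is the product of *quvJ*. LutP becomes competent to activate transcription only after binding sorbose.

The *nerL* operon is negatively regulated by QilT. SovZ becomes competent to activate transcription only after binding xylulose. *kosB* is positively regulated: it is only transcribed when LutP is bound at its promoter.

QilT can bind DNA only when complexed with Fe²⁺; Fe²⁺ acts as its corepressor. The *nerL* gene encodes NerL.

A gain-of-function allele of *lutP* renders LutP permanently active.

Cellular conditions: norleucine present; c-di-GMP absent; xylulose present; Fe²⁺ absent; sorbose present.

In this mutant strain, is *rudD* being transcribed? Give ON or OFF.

ON

TemZ is produced constitutively and is active.
c-di-GMP is absent, so FubA is inactive.
Activator TemZ is present, so *lomQ* is transcribed.
So LomQ is produced and active.
Fe²⁺ is absent, so QilT is inactive.
With no repressor bound, *nerL* is transcribed.
So NerL is produced and active.
With repressor NerL bound, *fubZ* is not transcribed.
So FubZ is not produced.
Xylulose is present, so SovZ is active.
Norleucine is present, so RudE is inactive.
Activator SovZ is present, so *quvJ* is transcribed.
So QuvJ is produced and active.
LutP is constitutively active in this strain.
No repressor is bound and LutP is active, so *kosB* is transcribed.
So KosB is produced and active.
No repressor is bound and QuvJ and KosB are active, so *rudD* is transcribed.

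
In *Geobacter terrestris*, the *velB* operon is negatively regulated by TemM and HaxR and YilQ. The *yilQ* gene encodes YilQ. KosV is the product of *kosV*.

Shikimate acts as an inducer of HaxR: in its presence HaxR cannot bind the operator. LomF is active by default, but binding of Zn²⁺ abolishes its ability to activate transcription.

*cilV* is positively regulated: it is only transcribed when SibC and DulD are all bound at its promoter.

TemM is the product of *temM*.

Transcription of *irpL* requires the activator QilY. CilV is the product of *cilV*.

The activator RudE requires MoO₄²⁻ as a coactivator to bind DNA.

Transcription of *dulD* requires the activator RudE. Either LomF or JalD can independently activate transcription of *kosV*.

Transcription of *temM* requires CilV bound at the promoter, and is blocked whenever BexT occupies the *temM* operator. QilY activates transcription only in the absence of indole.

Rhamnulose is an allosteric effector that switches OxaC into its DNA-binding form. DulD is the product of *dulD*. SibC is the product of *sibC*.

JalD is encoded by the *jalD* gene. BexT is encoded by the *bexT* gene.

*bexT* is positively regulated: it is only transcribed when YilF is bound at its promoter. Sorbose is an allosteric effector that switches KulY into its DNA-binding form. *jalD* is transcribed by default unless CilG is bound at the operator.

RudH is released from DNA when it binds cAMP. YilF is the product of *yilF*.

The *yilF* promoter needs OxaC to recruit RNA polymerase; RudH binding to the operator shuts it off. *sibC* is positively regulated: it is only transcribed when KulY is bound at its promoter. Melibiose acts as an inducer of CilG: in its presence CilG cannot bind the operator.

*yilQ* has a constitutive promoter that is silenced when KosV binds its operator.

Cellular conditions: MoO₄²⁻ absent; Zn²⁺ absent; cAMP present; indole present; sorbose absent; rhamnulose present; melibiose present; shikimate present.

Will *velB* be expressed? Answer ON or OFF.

Sorbose is absent, so KulY is inactive.
Required activator KulY is absent, so *sibC* is not transcribed.
So SibC is not produced.
MoO₄²⁻ is absent, so RudE is inactive.
Required activator RudE is absent, so *dulD* is not transcribed.
So DulD is not produced.
Required activator SibC is absent, so *cilV* is not transcribed.
So CilV is not produced.
cAMP is present, so RudH is inactive.
Rhamnulose is present, so OxaC is active.
No repressor is bound and OxaC is active, so *yilF* is transcribed.
So YilF is produced and active.
No repressor is bound and YilF is active, so *bexT* is transcribed.
So BexT is produced and active.
With repressor BexT bound, *temM* is not transcribed.
So TemM is not produced.
Shikimate is present, so HaxR is inactive.
Zn²⁺ is absent, so LomF is active.
Melibiose is present, so CilG is inactive.
With no repressor bound, *jalD* is transcribed.
So JalD is produced and active.
Activator LomF is present, so *kosV* is transcribed.
So KosV is produced and active.
With repressor KosV bound, *yilQ* is not transcribed.
So YilQ is not produced.
With no repressor bound, *velB* is transcribed.

ON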